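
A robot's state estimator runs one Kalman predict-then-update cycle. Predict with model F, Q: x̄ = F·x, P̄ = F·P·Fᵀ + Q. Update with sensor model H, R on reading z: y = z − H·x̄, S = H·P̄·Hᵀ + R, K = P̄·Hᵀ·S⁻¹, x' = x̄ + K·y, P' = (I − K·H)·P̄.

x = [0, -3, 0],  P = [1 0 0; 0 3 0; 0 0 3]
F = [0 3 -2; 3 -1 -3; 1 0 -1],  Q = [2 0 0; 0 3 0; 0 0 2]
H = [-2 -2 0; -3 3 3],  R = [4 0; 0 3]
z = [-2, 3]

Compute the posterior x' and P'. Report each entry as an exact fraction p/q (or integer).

x' = [-3013/24417, 8351/8139, -266/2713]
P' = [21041/24417 -2353/8139 2722/2713; -2353/8139 1916/2713 -2298/2713; 2722/2713 -2298/2713 5118/2713]

x̄ = F·x = [-9, 3, 0]
P̄ = F·P·Fᵀ + Q = [41 9 6; 9 42 12; 6 12 6]
y = z − H·x̄ = [-14, -33]
S = H·P̄·Hᵀ + R = [408 -114; -114 750]
K = P̄·Hᵀ·S⁻¹ = [-6991/24417 -3602/24417; -3395/16278 1207/8139; -212/2713 98/2713]
x' = x̄ + K·y = [-3013/24417, 8351/8139, -266/2713]
P' = (I − K·H)·P̄ = [21041/24417 -2353/8139 2722/2713; -2353/8139 1916/2713 -2298/2713; 2722/2713 -2298/2713 5118/2713]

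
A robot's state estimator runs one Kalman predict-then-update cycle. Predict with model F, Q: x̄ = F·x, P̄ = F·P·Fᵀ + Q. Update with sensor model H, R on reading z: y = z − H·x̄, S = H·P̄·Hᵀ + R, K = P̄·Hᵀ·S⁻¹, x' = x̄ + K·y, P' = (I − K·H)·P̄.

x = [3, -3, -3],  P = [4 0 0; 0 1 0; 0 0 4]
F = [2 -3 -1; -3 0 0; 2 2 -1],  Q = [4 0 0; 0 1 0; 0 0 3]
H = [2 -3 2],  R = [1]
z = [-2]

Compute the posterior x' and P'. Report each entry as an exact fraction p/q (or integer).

x' = [5465/631, 3339/1262, -3574/631]
P' = [7045/631 2037/631 -3948/631; 2037/631 3845/1262 795/631; -3948/631 795/631 5179/631]

x̄ = F·x = [18, -9, 3]
P̄ = F·P·Fᵀ + Q = [33 -24 14; -24 37 -24; 14 -24 27]
y = z − H·x̄ = [-71]
S = H·P̄·Hᵀ + R = [1262]
K = P̄·Hᵀ·S⁻¹ = [83/631; -207/1262; 77/631]
x' = x̄ + K·y = [5465/631, 3339/1262, -3574/631]
P' = (I − K·H)·P̄ = [7045/631 2037/631 -3948/631; 2037/631 3845/1262 795/631; -3948/631 795/631 5179/631]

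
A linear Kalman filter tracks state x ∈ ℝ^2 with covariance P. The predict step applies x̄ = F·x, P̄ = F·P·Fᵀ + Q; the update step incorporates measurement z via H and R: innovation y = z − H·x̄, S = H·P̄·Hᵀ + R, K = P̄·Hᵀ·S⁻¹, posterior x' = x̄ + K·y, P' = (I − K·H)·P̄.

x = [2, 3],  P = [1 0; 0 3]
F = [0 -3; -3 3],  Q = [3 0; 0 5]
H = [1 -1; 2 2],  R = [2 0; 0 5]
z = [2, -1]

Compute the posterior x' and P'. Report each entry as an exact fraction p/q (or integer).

x̄ = F·x = [-9, 3]
P̄ = F·P·Fᵀ + Q = [30 -27; -27 41]
y = z − H·x̄ = [14, 11]
S = H·P̄·Hᵀ + R = [127 -22; -22 73]
K = P̄·Hᵀ·S⁻¹ = [1431/2929 672/2929; -4348/8787 2060/8787]
x' = x̄ + K·y = [1065/2929, -11851/8787]
P' = (I − K·H)·P̄ = [2271/2929 -591/2929; -591/2929 6923/8787]

x' = [1065/2929, -11851/8787]
P' = [2271/2929 -591/2929; -591/2929 6923/8787]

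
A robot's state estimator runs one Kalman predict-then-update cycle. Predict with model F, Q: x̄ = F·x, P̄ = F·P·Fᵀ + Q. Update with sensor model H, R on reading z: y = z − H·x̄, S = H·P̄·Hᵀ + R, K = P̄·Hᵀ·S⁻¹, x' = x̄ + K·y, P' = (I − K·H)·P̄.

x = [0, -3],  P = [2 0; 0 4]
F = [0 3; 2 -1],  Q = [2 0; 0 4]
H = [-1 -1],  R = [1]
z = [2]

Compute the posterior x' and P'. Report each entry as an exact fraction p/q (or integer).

x̄ = F·x = [-9, 3]
P̄ = F·P·Fᵀ + Q = [38 -12; -12 16]
y = z − H·x̄ = [-4]
S = H·P̄·Hᵀ + R = [31]
K = P̄·Hᵀ·S⁻¹ = [-26/31; -4/31]
x' = x̄ + K·y = [-175/31, 109/31]
P' = (I − K·H)·P̄ = [502/31 -476/31; -476/31 480/31]

x' = [-175/31, 109/31]
P' = [502/31 -476/31; -476/31 480/31]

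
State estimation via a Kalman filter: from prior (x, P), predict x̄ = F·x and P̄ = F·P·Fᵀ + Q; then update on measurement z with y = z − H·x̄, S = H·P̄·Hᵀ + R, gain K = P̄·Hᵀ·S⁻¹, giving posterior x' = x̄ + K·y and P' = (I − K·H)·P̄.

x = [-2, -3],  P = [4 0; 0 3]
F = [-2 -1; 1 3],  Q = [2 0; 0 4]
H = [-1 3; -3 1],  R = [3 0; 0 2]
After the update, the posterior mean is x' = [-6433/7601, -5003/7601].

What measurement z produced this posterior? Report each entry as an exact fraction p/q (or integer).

x̄ = F·x = [7, -11]
P̄ = F·P·Fᵀ + Q = [21 -17; -17 35]
S = H·P̄·Hᵀ + R = [441 338; 338 328]
K = P̄·Hᵀ·S⁻¹ = [856/7601 -2736/7601; 2737/7601 -1655/15202]
x' − x̄ = [-59640/7601, 78608/7601] = K·y
y = (KᵀK)⁻¹·Kᵀ·(x' − x̄) = [39, 34]
z = y + H·x̄ = [39, 34] + [-40, -32] = [-1, 2]

z = [-1, 2]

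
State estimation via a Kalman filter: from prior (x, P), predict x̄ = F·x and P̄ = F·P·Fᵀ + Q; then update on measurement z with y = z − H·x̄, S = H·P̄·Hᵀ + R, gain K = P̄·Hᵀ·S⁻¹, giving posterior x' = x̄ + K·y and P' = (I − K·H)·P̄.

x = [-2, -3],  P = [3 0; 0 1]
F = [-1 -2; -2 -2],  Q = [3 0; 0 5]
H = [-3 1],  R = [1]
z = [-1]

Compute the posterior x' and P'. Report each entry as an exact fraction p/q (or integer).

x' = [3, 31/4]
P' = [30/13 85/13; 85/13 1011/52]

x̄ = F·x = [8, 10]
P̄ = F·P·Fᵀ + Q = [10 10; 10 21]
y = z − H·x̄ = [13]
S = H·P̄·Hᵀ + R = [52]
K = P̄·Hᵀ·S⁻¹ = [-5/13; -9/52]
x' = x̄ + K·y = [3, 31/4]
P' = (I − K·H)·P̄ = [30/13 85/13; 85/13 1011/52]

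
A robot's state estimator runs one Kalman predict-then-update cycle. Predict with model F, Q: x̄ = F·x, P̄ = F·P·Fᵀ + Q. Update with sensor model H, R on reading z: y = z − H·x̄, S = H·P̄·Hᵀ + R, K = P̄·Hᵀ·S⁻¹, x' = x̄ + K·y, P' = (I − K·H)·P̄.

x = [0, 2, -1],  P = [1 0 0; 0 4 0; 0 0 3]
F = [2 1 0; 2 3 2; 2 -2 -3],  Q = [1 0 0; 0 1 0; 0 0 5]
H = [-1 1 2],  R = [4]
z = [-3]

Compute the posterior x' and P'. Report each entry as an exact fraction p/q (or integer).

x̄ = F·x = [2, 4, -1]
P̄ = F·P·Fᵀ + Q = [9 16 -4; 16 53 -38; -4 -38 52]
y = z − H·x̄ = [-3]
S = H·P̄·Hᵀ + R = [106]
K = P̄·Hᵀ·S⁻¹ = [-1/106; -39/106; 35/53]
x' = x̄ + K·y = [215/106, 541/106, -158/53]
P' = (I − K·H)·P̄ = [953/106 1657/106 -177/53; 1657/106 4097/106 -649/53; -177/53 -649/53 306/53]

x' = [215/106, 541/106, -158/53]
P' = [953/106 1657/106 -177/53; 1657/106 4097/106 -649/53; -177/53 -649/53 306/53]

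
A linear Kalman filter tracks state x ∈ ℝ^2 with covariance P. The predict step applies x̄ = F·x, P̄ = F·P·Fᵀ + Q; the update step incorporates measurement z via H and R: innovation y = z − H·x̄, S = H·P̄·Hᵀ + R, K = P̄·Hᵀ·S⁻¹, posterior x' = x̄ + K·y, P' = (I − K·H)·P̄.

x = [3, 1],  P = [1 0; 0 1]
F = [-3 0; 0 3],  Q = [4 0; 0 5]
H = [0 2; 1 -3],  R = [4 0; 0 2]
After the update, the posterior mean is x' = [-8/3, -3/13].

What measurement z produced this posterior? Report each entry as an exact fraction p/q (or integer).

x̄ = F·x = [-9, 3]
P̄ = F·P·Fᵀ + Q = [13 0; 0 14]
S = H·P̄·Hᵀ + R = [60 -84; -84 141]
K = P̄·Hᵀ·S⁻¹ = [7/9 5/9; 35/117 -14/117]
x' − x̄ = [19/3, -42/13] = K·y
y = (KᵀK)⁻¹·Kᵀ·(x' − x̄) = [-4, 17]
z = y + H·x̄ = [-4, 17] + [6, -18] = [2, -1]

z = [2, -1]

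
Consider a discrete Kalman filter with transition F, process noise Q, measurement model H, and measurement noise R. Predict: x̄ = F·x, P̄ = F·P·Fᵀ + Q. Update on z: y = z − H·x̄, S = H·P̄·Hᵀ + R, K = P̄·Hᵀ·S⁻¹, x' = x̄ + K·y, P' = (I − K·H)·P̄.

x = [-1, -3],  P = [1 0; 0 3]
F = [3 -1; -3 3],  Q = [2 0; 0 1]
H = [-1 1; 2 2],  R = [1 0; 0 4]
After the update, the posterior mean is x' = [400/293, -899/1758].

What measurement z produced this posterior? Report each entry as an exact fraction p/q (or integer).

x̄ = F·x = [0, -6]
P̄ = F·P·Fᵀ + Q = [14 -18; -18 37]
S = H·P̄·Hᵀ + R = [88 46; 46 64]
K = P̄·Hᵀ·S⁻¹ = [-140/293 64/293; 443/879 407/1758]
x' − x̄ = [400/293, 9649/1758] = K·y
y = (KᵀK)⁻¹·Kᵀ·(x' − x̄) = [4, 15]
z = y + H·x̄ = [4, 15] + [-6, -12] = [-2, 3]

z = [-2, 3]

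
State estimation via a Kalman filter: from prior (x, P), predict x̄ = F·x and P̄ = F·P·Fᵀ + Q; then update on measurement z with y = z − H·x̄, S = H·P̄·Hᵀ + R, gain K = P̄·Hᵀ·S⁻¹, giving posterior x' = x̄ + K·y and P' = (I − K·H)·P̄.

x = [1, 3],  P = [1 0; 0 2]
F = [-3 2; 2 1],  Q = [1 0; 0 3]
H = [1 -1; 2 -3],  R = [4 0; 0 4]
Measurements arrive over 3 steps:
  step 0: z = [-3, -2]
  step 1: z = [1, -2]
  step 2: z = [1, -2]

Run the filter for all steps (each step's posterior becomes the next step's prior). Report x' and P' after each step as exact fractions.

step 0: x' = [1267/503, 1392/503], P' = [3304/503 2196/503; 2196/503 1652/503]
step 1: x' = [815309/428721, 3971308/2143605], P' = [970168/428721 609772/428721; 609772/428721 2744036/2143605]
step 2: x' = [3648793515/3407578583, 4438586068/3407578583], P' = [7791097224/3407578583 4898539252/3407578583; 4898539252/3407578583 4386399116/3407578583]

step 0: x̄ = F·x = [3, 5]
step 0: P̄ = F·P·Fᵀ + Q = [18 -2; -2 9]
step 0: y = z − H·x̄ = [-1, 7]
step 0: S = H·P̄·Hᵀ + R = [35 73; 73 181]
step 0: K = P̄·Hᵀ·S⁻¹ = [277/503 5/503; 136/503 -141/503]
step 0: x' = x̄ + K·y = [1267/503, 1392/503]
step 0: P' = (I − K·H)·P̄ = [3304/503 2196/503; 2196/503 1652/503]
step 1: x̄ = F·x = [-1017/503, 3926/503]
step 1: P̄ = F·P·Fᵀ + Q = [10495/503 -14324/503; -14324/503 25161/503]
step 1: y = z − H·x̄ = [5446/503, 12806/503]
step 1: S = H·P̄·Hᵀ + R = [66316/503 168093/503; 168093/503 442329/503]
step 1: K = P̄·Hᵀ·S⁻¹ = [30033/142907 27755/428721; 25402/714535 -533597/2143605]
step 1: x' = x̄ + K·y = [815309/428721, 3971308/2143605]
step 1: P' = (I − K·H)·P̄ = [970168/428721 609772/428721; 609772/428721 2744036/2143605]
step 2: x̄ = F·x = [-4287019/2143605, 4041466/714535]
step 2: P̄ = F·P·Fᵀ + Q = [20190989/2143605 -6856036/714535; -6856036/714535 13591217/714535]
step 2: y = z − H·x̄ = [18555022/2143605, 40660022/2143605]
step 2: S = H·P̄·Hᵀ + R = [110675276/2143605 265543471/2143605; 265543471/2143605 703118531/2143605]
step 2: K = P̄·Hᵀ·S⁻¹ = [723139493/3407578583 221644173/3407578583; 128035034/3407578583 -840529711/3407578583]
step 2: x' = x̄ + K·y = [3648793515/3407578583, 4438586068/3407578583]
step 2: P' = (I − K·H)·P̄ = [7791097224/3407578583 4898539252/3407578583; 4898539252/3407578583 4386399116/3407578583]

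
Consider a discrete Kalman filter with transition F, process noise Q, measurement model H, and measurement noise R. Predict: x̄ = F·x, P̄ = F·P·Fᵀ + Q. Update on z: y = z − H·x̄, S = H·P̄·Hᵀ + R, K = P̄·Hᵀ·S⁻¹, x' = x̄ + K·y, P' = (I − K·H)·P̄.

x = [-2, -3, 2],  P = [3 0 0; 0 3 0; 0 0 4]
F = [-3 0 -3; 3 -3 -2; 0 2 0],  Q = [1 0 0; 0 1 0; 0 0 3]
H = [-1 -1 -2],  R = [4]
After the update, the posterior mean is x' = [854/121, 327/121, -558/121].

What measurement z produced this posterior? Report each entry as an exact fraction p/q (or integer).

x̄ = F·x = [0, -1, -6]
P̄ = F·P·Fᵀ + Q = [64 -3 0; -3 71 -18; 0 -18 15]
S = H·P̄·Hᵀ + R = [121]
K = P̄·Hᵀ·S⁻¹ = [-61/121; -32/121; -12/121]
x' − x̄ = [854/121, 448/121, 168/121] = K·y
y = (KᵀK)⁻¹·Kᵀ·(x' − x̄) = [-14]
z = y + H·x̄ = [-14] + [13] = [-1]

z = [-1]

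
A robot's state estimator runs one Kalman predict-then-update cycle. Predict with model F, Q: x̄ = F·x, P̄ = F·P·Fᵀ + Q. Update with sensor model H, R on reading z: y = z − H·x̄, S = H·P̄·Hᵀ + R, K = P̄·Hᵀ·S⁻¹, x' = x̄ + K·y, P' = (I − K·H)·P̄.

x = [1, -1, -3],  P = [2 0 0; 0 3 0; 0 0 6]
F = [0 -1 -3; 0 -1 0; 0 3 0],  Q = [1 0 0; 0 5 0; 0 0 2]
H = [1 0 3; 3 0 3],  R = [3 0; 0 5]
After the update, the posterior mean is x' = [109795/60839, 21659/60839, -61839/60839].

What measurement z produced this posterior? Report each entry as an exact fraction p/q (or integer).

z = [-1, 2]

x̄ = F·x = [10, 1, -3]
P̄ = F·P·Fᵀ + Q = [58 3 -9; 3 8 -9; -9 -9 29]
S = H·P̄·Hᵀ + R = [268 327; 327 626]
K = P̄·Hᵀ·S⁻¹ = [-28663/60839 29259/60839; -9138/60839 3024/60839; 29208/60839 -9426/60839]
x' − x̄ = [-498595/60839, -39180/60839, 120678/60839] = K·y
y = (KᵀK)⁻¹·Kᵀ·(x' − x̄) = [-2, -19]
z = y + H·x̄ = [-2, -19] + [1, 21] = [-1, 2]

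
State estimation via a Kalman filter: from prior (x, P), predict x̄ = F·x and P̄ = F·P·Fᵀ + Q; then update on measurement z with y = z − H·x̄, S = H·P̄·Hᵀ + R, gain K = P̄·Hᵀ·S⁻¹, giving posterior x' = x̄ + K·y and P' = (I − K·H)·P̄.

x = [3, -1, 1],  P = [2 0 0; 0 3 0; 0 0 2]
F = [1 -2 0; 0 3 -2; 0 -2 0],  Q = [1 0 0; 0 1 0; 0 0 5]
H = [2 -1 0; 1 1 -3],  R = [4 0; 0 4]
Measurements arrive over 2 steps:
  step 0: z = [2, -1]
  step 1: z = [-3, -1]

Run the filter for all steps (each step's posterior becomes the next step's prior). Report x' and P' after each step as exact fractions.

step 0: x̄ = F·x = [5, -5, 2]
step 0: P̄ = F·P·Fᵀ + Q = [15 -18 12; -18 36 -18; 12 -18 17]
step 0: y = z − H·x̄ = [-13, 5]
step 0: S = H·P̄·Hᵀ + R = [172 -150; -150 208]
step 0: K = P̄·Hᵀ·S⁻¹ = [2067/6638 123/3319; -1044/3319 396/3319; 93/6638 -876/3319]
step 0: x' = x̄ + K·y = [7549/6638, -1043/3319, 3307/6638]
step 0: P' = (I − K·H)·P̄ = [4974/3319 5814/3319 3432/3319; 5814/3319 15804/3319 6678/3319; 3432/3319 6678/3319 4538/3319]
step 1: x̄ = F·x = [11721/6638, -6436/3319, 2086/3319]
step 1: P̄ = F·P·Fᵀ + Q = [48253/3319 -57534/3319 51588/3319; -57534/3319 83571/3319 -68112/3319; 51588/3319 -68112/3319 79811/3319]
step 1: y = z − H·x̄ = [-28114/3319, 7029/6638]
step 1: S = H·P̄·Hᵀ + R = [519995/3319 -558463/3319; -558463/3319 847475/3319]
step 1: K = P̄·Hᵀ·S⁻¹ = [11730035/38807424 217855/38807424; -664303/2155968 148309/2155968; 222937/12935808 -3760003/12935808]
step 1: x' = x̄ + K·y = [-61212199/77614848, 3206771/4311936, 4520587/25871616]
step 1: P' = (I − K·H)·P̄ = [30556813/38807424 788527/2155968 4875431/12935808; 788527/2155968 235237/119776 492173/718656; 4875431/12935808 492173/718656 3197173/4311936]

step 0: x' = [7549/6638, -1043/3319, 3307/6638], P' = [4974/3319 5814/3319 3432/3319; 5814/3319 15804/3319 6678/3319; 3432/3319 6678/3319 4538/3319]
step 1: x' = [-61212199/77614848, 3206771/4311936, 4520587/25871616], P' = [30556813/38807424 788527/2155968 4875431/12935808; 788527/2155968 235237/119776 492173/718656; 4875431/12935808 492173/718656 3197173/4311936]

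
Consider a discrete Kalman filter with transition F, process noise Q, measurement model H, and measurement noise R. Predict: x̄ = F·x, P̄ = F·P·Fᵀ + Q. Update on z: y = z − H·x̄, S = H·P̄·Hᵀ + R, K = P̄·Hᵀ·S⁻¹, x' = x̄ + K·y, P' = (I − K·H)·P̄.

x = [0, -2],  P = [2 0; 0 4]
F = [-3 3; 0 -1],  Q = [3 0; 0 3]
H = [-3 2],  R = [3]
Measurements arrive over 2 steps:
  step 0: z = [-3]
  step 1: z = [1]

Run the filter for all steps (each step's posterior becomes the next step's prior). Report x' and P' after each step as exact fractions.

step 0: x' = [747/688, 63/344], P' = [1191/688 747/344; 747/344 579/172]
step 1: x' = [-14160/12199, -43097/36597], P' = [17373/12199 21870/12199; 21870/12199 35498/12199]

step 0: x̄ = F·x = [-6, 2]
step 0: P̄ = F·P·Fᵀ + Q = [57 -12; -12 7]
step 0: y = z − H·x̄ = [-25]
step 0: S = H·P̄·Hᵀ + R = [688]
step 0: K = P̄·Hᵀ·S⁻¹ = [-195/688; 25/344]
step 0: x' = x̄ + K·y = [747/688, 63/344]
step 0: P' = (I − K·H)·P̄ = [1191/688 747/344; 747/344 579/172]
step 1: x̄ = F·x = [-1863/688, -63/344]
step 1: P̄ = F·P·Fᵀ + Q = [6735/688 -1233/344; -1233/344 1095/172]
step 1: y = z − H·x̄ = [-4649/688]
step 1: S = H·P̄·Hᵀ + R = [109791/688]
step 1: K = P̄·Hᵀ·S⁻¹ = [-2793/12199; 5386/36597]
step 1: x' = x̄ + K·y = [-14160/12199, -43097/36597]
step 1: P' = (I − K·H)·P̄ = [17373/12199 21870/12199; 21870/12199 35498/12199]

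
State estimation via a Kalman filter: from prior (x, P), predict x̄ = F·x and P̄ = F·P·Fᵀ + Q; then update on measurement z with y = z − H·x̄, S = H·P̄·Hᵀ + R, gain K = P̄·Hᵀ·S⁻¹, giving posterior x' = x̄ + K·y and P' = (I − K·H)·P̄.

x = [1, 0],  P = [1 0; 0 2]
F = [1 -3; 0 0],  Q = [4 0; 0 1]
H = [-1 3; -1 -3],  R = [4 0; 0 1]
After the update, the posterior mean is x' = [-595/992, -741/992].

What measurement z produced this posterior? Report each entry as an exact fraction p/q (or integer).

x̄ = F·x = [1, 0]
P̄ = F·P·Fᵀ + Q = [23 0; 0 1]
S = H·P̄·Hᵀ + R = [36 14; 14 33]
K = P̄·Hᵀ·S⁻¹ = [-437/992 -253/496; 141/992 -75/496]
x' − x̄ = [-1587/992, -741/992] = K·y
y = (KᵀK)⁻¹·Kᵀ·(x' − x̄) = [-1, 4]
z = y + H·x̄ = [-1, 4] + [-1, -1] = [-2, 3]

z = [-2, 3]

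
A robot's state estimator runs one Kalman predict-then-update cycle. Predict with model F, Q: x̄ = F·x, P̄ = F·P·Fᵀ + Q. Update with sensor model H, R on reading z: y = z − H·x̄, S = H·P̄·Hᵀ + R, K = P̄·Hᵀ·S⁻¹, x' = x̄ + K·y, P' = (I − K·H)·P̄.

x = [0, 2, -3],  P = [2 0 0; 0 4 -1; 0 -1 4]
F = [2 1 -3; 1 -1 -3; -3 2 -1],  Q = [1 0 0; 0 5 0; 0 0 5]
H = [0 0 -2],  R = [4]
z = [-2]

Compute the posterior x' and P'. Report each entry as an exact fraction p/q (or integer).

x̄ = F·x = [11, 7, 7]
P̄ = F·P·Fᵀ + Q = [55 36 15; 36 41 3; 15 3 47]
y = z − H·x̄ = [12]
S = H·P̄·Hᵀ + R = [192]
K = P̄·Hᵀ·S⁻¹ = [-5/32; -1/32; -47/96]
x' = x̄ + K·y = [73/8, 53/8, 9/8]
P' = (I − K·H)·P̄ = [805/16 561/16 5/16; 561/16 653/16 1/16; 5/16 1/16 47/48]

x' = [73/8, 53/8, 9/8]
P' = [805/16 561/16 5/16; 561/16 653/16 1/16; 5/16 1/16 47/48]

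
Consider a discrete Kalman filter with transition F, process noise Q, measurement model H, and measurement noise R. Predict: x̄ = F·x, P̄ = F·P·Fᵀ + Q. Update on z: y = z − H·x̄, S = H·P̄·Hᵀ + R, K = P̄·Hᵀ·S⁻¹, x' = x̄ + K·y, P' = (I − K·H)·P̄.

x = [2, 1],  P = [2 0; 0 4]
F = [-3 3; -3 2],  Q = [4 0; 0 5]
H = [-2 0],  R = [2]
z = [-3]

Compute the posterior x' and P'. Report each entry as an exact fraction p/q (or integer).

x̄ = F·x = [-3, -4]
P̄ = F·P·Fᵀ + Q = [58 42; 42 39]
y = z − H·x̄ = [-9]
S = H·P̄·Hᵀ + R = [234]
K = P̄·Hᵀ·S⁻¹ = [-58/117; -14/39]
x' = x̄ + K·y = [19/13, -10/13]
P' = (I − K·H)·P̄ = [58/117 14/39; 14/39 115/13]

x' = [19/13, -10/13]
P' = [58/117 14/39; 14/39 115/13]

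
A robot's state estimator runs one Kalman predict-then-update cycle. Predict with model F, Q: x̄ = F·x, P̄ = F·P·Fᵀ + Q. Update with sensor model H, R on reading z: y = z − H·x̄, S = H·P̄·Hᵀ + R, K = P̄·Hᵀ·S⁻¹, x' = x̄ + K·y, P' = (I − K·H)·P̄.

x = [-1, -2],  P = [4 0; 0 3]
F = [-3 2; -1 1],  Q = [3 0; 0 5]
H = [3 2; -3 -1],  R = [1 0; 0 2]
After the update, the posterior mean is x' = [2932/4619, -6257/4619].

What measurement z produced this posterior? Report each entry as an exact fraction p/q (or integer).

z = [-1, -1]

x̄ = F·x = [-1, -1]
P̄ = F·P·Fᵀ + Q = [51 18; 18 12]
S = H·P̄·Hᵀ + R = [724 -645; -645 581]
K = P̄·Hᵀ·S⁻¹ = [-486/4619 -1899/4619; 2748/4619 2526/4619]
x' − x̄ = [7551/4619, -1638/4619] = K·y
y = (KᵀK)⁻¹·Kᵀ·(x' − x̄) = [4, -5]
z = y + H·x̄ = [4, -5] + [-5, 4] = [-1, -1]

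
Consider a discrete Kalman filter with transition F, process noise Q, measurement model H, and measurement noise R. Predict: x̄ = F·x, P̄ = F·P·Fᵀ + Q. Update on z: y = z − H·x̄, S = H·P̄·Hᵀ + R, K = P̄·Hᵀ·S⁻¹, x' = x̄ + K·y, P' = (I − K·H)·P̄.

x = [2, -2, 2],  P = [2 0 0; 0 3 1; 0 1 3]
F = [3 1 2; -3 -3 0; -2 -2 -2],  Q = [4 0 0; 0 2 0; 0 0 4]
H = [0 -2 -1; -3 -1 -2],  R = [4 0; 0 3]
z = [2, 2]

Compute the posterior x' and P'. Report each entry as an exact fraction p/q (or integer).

x' = [14021/9571, 5085/9571, -30538/9571]
P' = [26714/9571 15492/9571 -43110/9571; 15492/9571 24112/9571 -35174/9571; -43110/9571 -35174/9571 82096/9571]

x̄ = F·x = [8, 0, -4]
P̄ = F·P·Fᵀ + Q = [41 -33 -36; -33 47 36; -36 36 44]
y = z − H·x̄ = [-2, 18]
S = H·P̄·Hᵀ + R = [380 56; 56 109]
K = P̄·Hᵀ·S⁻¹ = [6063/19142 -3138/9571; -6525/19142 -80/9571; -2937/9571 104/9571]
x' = x̄ + K·y = [14021/9571, 5085/9571, -30538/9571]
P' = (I − K·H)·P̄ = [26714/9571 15492/9571 -43110/9571; 15492/9571 24112/9571 -35174/9571; -43110/9571 -35174/9571 82096/9571]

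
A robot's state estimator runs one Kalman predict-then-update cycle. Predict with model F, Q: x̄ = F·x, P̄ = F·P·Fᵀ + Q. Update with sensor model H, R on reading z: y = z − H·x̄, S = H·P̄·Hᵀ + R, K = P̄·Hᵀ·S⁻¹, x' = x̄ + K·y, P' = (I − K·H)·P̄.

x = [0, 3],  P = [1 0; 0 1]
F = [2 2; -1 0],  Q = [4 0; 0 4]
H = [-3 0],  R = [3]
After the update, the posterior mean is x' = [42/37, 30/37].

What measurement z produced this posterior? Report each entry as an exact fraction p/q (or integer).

z = [-3]

x̄ = F·x = [6, 0]
P̄ = F·P·Fᵀ + Q = [12 -2; -2 5]
S = H·P̄·Hᵀ + R = [111]
K = P̄·Hᵀ·S⁻¹ = [-12/37; 2/37]
x' − x̄ = [-180/37, 30/37] = K·y
y = (KᵀK)⁻¹·Kᵀ·(x' − x̄) = [15]
z = y + H·x̄ = [15] + [-18] = [-3]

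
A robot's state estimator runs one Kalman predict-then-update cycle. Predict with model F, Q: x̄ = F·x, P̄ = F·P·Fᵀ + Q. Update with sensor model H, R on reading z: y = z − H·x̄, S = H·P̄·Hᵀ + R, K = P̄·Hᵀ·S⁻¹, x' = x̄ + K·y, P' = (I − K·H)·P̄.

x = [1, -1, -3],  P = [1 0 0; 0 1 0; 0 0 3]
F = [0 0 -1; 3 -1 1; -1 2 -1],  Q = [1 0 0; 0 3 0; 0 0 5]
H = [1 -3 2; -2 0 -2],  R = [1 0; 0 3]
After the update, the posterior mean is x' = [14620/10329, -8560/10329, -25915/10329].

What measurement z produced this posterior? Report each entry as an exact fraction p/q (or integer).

x̄ = F·x = [3, 1, 0]
P̄ = F·P·Fᵀ + Q = [4 -3 3; -3 16 -8; 3 -8 13]
S = H·P̄·Hᵀ + R = [327 -144; -144 95]
K = P̄·Hᵀ·S⁻¹ = [-211/10329 -614/3443; -3197/10329 -818/3443; 427/10329 -944/3443]
x' − x̄ = [-16367/10329, -18889/10329, -25915/10329] = K·y
y = (KᵀK)⁻¹·Kᵀ·(x' − x̄) = [-1, 9]
z = y + H·x̄ = [-1, 9] + [0, -6] = [-1, 3]

z = [-1, 3]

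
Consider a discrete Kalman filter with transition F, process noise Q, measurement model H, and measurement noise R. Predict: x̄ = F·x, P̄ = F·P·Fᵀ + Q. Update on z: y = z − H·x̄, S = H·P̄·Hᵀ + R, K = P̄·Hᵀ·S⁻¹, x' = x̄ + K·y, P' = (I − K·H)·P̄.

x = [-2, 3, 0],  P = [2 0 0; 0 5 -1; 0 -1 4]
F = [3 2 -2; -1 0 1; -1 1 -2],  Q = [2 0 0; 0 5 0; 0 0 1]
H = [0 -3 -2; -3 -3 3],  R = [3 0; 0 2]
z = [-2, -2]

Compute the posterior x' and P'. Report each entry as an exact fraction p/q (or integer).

x' = [22978/18787, 4347/18787, 15109/18787]
P' = [907332/18787 -360698/18787 543726/18787; -360698/18787 292487/37574 -429885/37574; 543726/18787 -429885/37574 659067/37574]

x̄ = F·x = [0, 2, 5]
P̄ = F·P·Fᵀ + Q = [64 -16 26; -16 11 -7; 26 -7 28]
y = z − H·x̄ = [14, -11]
S = H·P̄·Hᵀ + R = [130 -36; -36 299]
K = P̄·Hᵀ·S⁻¹ = [-1786/18787 -4362/18787; -5897/37574 -732/18787; -9493/37574 1125/18787]
x' = x̄ + K·y = [22978/18787, 4347/18787, 15109/18787]
P' = (I − K·H)·P̄ = [907332/18787 -360698/18787 543726/18787; -360698/18787 292487/37574 -429885/37574; 543726/18787 -429885/37574 659067/37574]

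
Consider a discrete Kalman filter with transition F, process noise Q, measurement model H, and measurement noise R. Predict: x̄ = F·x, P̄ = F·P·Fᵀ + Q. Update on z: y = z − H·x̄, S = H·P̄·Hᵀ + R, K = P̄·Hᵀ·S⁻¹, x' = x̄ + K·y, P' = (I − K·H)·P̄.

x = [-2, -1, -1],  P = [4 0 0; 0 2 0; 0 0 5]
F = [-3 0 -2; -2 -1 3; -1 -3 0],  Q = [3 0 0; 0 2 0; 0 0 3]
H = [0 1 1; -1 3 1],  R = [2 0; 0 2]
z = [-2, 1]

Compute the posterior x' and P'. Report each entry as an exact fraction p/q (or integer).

x' = [-2284/1595, 2151/6380, -10669/6380]
P' = [32004/1595 13371/1595 -9679/1595; 13371/1595 82153/19140 -25689/6380; -9679/1595 -25689/6380 35731/6380]

x̄ = F·x = [8, 2, 5]
P̄ = F·P·Fᵀ + Q = [59 -6 12; -6 65 14; 12 14 25]
y = z − H·x̄ = [-9, -2]
S = H·P̄·Hᵀ + R = [120 270; 270 767]
K = P̄·Hᵀ·S⁻¹ = [1846/1595 -157/319; 2543/19140 149/638; 5021/6380 -131/638]
x' = x̄ + K·y = [-2284/1595, 2151/6380, -10669/6380]
P' = (I − K·H)·P̄ = [32004/1595 13371/1595 -9679/1595; 13371/1595 82153/19140 -25689/6380; -9679/1595 -25689/6380 35731/6380]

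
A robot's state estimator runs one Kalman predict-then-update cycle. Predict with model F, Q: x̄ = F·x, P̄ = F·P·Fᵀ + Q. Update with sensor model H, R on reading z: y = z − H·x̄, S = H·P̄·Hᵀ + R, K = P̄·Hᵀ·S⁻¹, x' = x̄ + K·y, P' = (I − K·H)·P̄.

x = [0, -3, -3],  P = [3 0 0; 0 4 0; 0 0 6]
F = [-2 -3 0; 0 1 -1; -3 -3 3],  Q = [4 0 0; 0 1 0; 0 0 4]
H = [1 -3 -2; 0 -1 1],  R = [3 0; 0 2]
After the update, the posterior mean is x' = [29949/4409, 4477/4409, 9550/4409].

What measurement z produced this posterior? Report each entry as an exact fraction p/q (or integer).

x̄ = F·x = [9, 0, 0]
P̄ = F·P·Fᵀ + Q = [52 -12 54; -12 11 -30; 54 -30 121]
S = H·P̄·Hᵀ + R = [134 -113; -113 194]
K = P̄·Hᵀ·S⁻¹ = [3578/13227 6584/13227; -1723/13227 -3799/13227; -1949/13227 9160/13227]
x' − x̄ = [-9732/4409, 4477/4409, 9550/4409] = K·y
y = (KᵀK)⁻¹·Kᵀ·(x' − x̄) = [-10, 1]
z = y + H·x̄ = [-10, 1] + [9, 0] = [-1, 1]

z = [-1, 1]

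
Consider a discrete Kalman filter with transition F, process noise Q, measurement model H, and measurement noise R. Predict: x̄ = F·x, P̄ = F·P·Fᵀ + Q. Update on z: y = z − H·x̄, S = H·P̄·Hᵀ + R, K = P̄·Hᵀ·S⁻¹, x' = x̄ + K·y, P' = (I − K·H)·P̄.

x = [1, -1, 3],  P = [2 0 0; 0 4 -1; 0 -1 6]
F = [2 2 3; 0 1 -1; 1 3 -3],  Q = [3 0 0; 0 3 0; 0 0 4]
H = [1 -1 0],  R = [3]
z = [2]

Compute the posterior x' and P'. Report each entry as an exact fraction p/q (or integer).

x̄ = F·x = [9, -4, -11]
P̄ = F·P·Fᵀ + Q = [69 -11 -29; -11 15 36; -29 36 114]
y = z − H·x̄ = [-11]
S = H·P̄·Hᵀ + R = [109]
K = P̄·Hᵀ·S⁻¹ = [80/109; -26/109; -65/109]
x' = x̄ + K·y = [101/109, -150/109, -484/109]
P' = (I − K·H)·P̄ = [1121/109 881/109 2039/109; 881/109 959/109 2234/109; 2039/109 2234/109 8201/109]

x' = [101/109, -150/109, -484/109]
P' = [1121/109 881/109 2039/109; 881/109 959/109 2234/109; 2039/109 2234/109 8201/109]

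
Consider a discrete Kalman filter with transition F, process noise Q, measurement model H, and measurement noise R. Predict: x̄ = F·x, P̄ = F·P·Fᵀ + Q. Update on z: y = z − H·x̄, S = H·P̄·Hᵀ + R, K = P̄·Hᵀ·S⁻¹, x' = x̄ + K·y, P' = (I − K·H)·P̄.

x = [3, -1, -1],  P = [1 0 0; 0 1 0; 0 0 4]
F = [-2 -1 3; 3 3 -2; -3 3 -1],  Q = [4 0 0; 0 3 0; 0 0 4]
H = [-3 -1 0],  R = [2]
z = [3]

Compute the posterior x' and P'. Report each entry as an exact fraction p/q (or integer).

x̄ = F·x = [-8, 8, -11]
P̄ = F·P·Fᵀ + Q = [45 -33 -9; -33 37 8; -9 8 26]
y = z − H·x̄ = [-13]
S = H·P̄·Hᵀ + R = [246]
K = P̄·Hᵀ·S⁻¹ = [-17/41; 31/123; 19/246]
x' = x̄ + K·y = [-107/41, 581/123, -2953/246]
P' = (I − K·H)·P̄ = [111/41 -299/41 -46/41; -299/41 2629/123 395/123; -46/41 395/123 6035/246]

x' = [-107/41, 581/123, -2953/246]
P' = [111/41 -299/41 -46/41; -299/41 2629/123 395/123; -46/41 395/123 6035/246]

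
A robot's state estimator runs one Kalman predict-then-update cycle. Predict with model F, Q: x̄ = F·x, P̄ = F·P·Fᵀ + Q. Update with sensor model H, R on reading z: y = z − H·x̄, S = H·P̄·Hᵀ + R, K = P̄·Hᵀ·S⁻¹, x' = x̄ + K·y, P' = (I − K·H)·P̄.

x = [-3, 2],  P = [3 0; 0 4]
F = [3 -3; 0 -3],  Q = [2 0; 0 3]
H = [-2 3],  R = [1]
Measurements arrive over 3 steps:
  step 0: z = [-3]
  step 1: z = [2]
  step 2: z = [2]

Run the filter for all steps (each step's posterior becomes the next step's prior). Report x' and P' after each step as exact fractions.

step 0: x' = [-79/6, -39/4], P' = [2804/45 83/2; 83/2 111/4]
step 1: x' = [242789/80459, 216207/80459], P' = [226977/80459 147969/80459; 147969/80459 105351/80459]
step 2: x' = [-42737008/17342739, -1964993/1926971], P' = [49021792/17342739 3552446/1926971; 3552446/1926971 2528880/1926971]

step 0: x̄ = F·x = [-15, -6]
step 0: P̄ = F·P·Fᵀ + Q = [65 36; 36 39]
step 0: y = z − H·x̄ = [-15]
step 0: S = H·P̄·Hᵀ + R = [180]
step 0: K = P̄·Hᵀ·S⁻¹ = [-11/90; 1/4]
step 0: x' = x̄ + K·y = [-79/6, -39/4]
step 0: P' = (I − K·H)·P̄ = [2804/45 83/2; 83/2 111/4]
step 1: x̄ = F·x = [-41/4, 117/4]
step 1: P̄ = F·P·Fᵀ + Q = [1311/20 -495/4; -495/4 1011/4]
step 1: y = z − H·x̄ = [-425/4]
step 1: S = H·P̄·Hᵀ + R = [80459/20]
step 1: K = P̄·Hᵀ·S⁻¹ = [-10047/80459; 20115/80459]
step 1: x' = x̄ + K·y = [242789/80459, 216207/80459]
step 1: P' = (I − K·H)·P̄ = [226977/80459 147969/80459; 147969/80459 105351/80459]
step 2: x̄ = F·x = [79746/80459, -648621/80459]
step 2: P̄ = F·P·Fᵀ + Q = [488428/80459 -383562/80459; -383562/80459 1189536/80459]
step 2: y = z − H·x̄ = [2266273/80459]
step 2: S = H·P̄·Hᵀ + R = [17342739/80459]
step 2: K = P̄·Hᵀ·S⁻¹ = [-2127542/17342739; 481748/1926971]
step 2: x' = x̄ + K·y = [-42737008/17342739, -1964993/1926971]
step 2: P' = (I − K·H)·P̄ = [49021792/17342739 3552446/1926971; 3552446/1926971 2528880/1926971]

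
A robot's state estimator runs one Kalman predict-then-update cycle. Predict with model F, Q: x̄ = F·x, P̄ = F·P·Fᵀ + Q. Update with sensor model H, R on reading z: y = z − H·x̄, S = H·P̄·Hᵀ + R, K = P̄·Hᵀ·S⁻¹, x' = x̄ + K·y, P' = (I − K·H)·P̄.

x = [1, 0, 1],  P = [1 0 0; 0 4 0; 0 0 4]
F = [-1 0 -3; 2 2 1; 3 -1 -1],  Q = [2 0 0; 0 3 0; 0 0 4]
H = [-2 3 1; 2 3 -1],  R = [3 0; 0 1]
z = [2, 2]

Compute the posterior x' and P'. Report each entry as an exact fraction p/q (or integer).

x' = [38874/40301, 82357/120903, 80600/40301]
P' = [202755/40301 -3732/40301 385869/40301; -3732/40301 13373/120903 -796/40301; 385869/40301 -796/40301 772473/40301]

x̄ = F·x = [-4, 3, 2]
P̄ = F·P·Fᵀ + Q = [39 -14 9; -14 27 -6; 9 -6 21]
y = z − H·x̄ = [-17, 3]
S = H·P̄·Hᵀ + R = [519 102; 102 253]
K = P̄·Hᵀ·S⁻¹ = [-10279/40301 8445/40301; 20041/120903 6705/40301; -551/40301 -3123/40301]
x' = x̄ + K·y = [38874/40301, 82357/120903, 80600/40301]
P' = (I − K·H)·P̄ = [202755/40301 -3732/40301 385869/40301; -3732/40301 13373/120903 -796/40301; 385869/40301 -796/40301 772473/40301]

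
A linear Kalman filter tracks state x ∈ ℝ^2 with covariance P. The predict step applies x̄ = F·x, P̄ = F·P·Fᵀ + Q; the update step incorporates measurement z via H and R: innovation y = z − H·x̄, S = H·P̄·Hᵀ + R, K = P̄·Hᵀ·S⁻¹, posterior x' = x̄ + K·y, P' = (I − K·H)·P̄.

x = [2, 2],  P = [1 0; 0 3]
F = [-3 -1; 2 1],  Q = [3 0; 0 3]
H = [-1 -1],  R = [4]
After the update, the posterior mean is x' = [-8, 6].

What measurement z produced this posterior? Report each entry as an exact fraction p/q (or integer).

z = [2]

x̄ = F·x = [-8, 6]
P̄ = F·P·Fᵀ + Q = [15 -9; -9 10]
S = H·P̄·Hᵀ + R = [11]
K = P̄·Hᵀ·S⁻¹ = [-6/11; -1/11]
x' − x̄ = [0, 0] = K·y
y = (KᵀK)⁻¹·Kᵀ·(x' − x̄) = [0]
z = y + H·x̄ = [0] + [2] = [2]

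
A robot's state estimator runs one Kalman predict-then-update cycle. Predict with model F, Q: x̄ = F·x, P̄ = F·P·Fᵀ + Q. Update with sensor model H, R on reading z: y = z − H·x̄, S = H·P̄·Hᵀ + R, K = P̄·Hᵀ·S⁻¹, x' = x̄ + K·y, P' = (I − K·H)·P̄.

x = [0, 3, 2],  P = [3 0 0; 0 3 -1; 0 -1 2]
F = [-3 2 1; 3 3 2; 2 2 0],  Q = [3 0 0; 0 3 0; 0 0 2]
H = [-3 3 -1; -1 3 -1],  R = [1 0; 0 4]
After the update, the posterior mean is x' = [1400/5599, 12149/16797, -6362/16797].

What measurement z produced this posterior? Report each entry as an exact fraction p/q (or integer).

x̄ = F·x = [8, 13, 6]
P̄ = F·P·Fᵀ + Q = [40 -12 -8; -12 53 32; -8 32 26]
S = H·P̄·Hᵀ + R = [840 543; 543 411]
K = P̄·Hᵀ·S⁻¹ = [-2656/5599 7748/16797; -2828/16797 3139/5599; -1240/16797 4826/16797]
x' − x̄ = [-43392/5599, -206212/16797, -107144/16797] = K·y
y = (KᵀK)⁻¹·Kᵀ·(x' − x̄) = [-7, -24]
z = y + H·x̄ = [-7, -24] + [9, 25] = [2, 1]

z = [2, 1]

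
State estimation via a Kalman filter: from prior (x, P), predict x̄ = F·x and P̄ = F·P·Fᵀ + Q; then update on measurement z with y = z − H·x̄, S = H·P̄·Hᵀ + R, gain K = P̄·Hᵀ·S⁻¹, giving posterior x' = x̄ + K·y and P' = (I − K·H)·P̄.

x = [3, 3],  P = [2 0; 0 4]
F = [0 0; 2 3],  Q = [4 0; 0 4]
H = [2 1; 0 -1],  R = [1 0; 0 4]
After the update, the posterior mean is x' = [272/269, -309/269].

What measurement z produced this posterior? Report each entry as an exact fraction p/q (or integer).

z = [1, 3]

x̄ = F·x = [0, 15]
P̄ = F·P·Fᵀ + Q = [4 0; 0 48]
S = H·P̄·Hᵀ + R = [65 -48; -48 52]
K = P̄·Hᵀ·S⁻¹ = [104/269 96/269; 48/269 -204/269]
x' − x̄ = [272/269, -4344/269] = K·y
y = (KᵀK)⁻¹·Kᵀ·(x' − x̄) = [-14, 18]
z = y + H·x̄ = [-14, 18] + [15, -15] = [1, 3]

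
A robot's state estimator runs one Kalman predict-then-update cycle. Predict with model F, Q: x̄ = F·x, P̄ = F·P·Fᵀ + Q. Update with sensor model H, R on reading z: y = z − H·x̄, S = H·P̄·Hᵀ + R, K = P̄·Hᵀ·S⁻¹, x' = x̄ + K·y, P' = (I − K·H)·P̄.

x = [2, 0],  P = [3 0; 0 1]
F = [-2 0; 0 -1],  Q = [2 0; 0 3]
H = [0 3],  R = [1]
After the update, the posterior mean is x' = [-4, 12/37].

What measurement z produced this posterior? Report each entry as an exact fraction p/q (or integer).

z = [1]

x̄ = F·x = [-4, 0]
P̄ = F·P·Fᵀ + Q = [14 0; 0 4]
S = H·P̄·Hᵀ + R = [37]
K = P̄·Hᵀ·S⁻¹ = [0; 12/37]
x' − x̄ = [0, 12/37] = K·y
y = (KᵀK)⁻¹·Kᵀ·(x' − x̄) = [1]
z = y + H·x̄ = [1] + [0] = [1]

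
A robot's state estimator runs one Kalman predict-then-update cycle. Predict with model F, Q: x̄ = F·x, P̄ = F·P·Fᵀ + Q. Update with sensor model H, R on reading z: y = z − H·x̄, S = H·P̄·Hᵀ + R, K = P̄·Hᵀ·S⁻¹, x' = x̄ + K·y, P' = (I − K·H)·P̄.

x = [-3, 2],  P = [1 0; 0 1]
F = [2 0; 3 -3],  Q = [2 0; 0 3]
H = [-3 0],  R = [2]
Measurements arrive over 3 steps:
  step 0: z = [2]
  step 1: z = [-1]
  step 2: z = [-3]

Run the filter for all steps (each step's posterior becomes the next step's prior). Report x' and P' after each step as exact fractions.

step 0: x̄ = F·x = [-6, -15]
step 0: P̄ = F·P·Fᵀ + Q = [6 6; 6 21]
step 0: y = z − H·x̄ = [-16]
step 0: S = H·P̄·Hᵀ + R = [56]
step 0: K = P̄·Hᵀ·S⁻¹ = [-9/28; -9/28]
step 0: x' = x̄ + K·y = [-6/7, -69/7]
step 0: P' = (I − K·H)·P̄ = [3/14 3/14; 3/14 213/14]
step 1: x̄ = F·x = [-12/7, 27]
step 1: P̄ = F·P·Fᵀ + Q = [20/7 0; 0 138]
step 1: y = z − H·x̄ = [-43/7]
step 1: S = H·P̄·Hᵀ + R = [194/7]
step 1: K = P̄·Hᵀ·S⁻¹ = [-30/97; 0]
step 1: x' = x̄ + K·y = [18/97, 27]
step 1: P' = (I − K·H)·P̄ = [20/97 0; 0 138]
step 2: x̄ = F·x = [36/97, -7803/97]
step 2: P̄ = F·P·Fᵀ + Q = [274/97 120/97; 120/97 120945/97]
step 2: y = z − H·x̄ = [-183/97]
step 2: S = H·P̄·Hᵀ + R = [2660/97]
step 2: K = P̄·Hᵀ·S⁻¹ = [-411/1330; -18/133]
step 2: x' = x̄ + K·y = [1269/1330, -10665/133]
step 2: P' = (I − K·H)·P̄ = [137/665 12/133; 12/133 165765/133]

step 0: x' = [-6/7, -69/7], P' = [3/14 3/14; 3/14 213/14]
step 1: x' = [18/97, 27], P' = [20/97 0; 0 138]
step 2: x' = [1269/1330, -10665/133], P' = [137/665 12/133; 12/133 165765/133]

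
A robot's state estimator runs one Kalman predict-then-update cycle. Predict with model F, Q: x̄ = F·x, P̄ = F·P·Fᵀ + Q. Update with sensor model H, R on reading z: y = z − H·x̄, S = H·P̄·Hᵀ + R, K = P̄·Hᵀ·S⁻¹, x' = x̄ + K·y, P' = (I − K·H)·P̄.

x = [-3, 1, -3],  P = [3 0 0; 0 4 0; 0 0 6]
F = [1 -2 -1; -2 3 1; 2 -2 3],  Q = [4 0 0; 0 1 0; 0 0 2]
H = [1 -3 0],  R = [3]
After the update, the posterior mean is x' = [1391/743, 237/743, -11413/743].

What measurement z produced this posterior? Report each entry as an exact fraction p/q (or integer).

z = [1]

x̄ = F·x = [-2, 6, -17]
P̄ = F·P·Fᵀ + Q = [29 -36 4; -36 55 -18; 4 -18 84]
S = H·P̄·Hᵀ + R = [743]
K = P̄·Hᵀ·S⁻¹ = [137/743; -201/743; 58/743]
x' − x̄ = [2877/743, -4221/743, 1218/743] = K·y
y = (KᵀK)⁻¹·Kᵀ·(x' − x̄) = [21]
z = y + H·x̄ = [21] + [-20] = [1]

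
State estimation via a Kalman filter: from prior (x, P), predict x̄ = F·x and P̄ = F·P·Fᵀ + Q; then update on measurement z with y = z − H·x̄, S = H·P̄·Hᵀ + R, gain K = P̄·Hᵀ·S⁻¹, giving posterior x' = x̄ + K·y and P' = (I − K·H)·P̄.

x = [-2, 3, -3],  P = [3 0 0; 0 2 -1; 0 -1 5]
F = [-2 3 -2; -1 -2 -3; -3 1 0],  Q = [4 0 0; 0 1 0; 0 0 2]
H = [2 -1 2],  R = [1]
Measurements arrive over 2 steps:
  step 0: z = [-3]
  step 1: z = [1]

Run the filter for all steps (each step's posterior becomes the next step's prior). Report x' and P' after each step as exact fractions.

step 0: x' = [508/247, 452/247, -639/247], P' = [8579/494 9831/494 -1793/247; 9831/494 21389/494 439/247; -1793/247 439/247 2039/247]
step 1: x' = [2064774/333011, 857585/333011, -4408088/999033], P' = [15648858/333011 -8047589/333011 -19630281/333011; -8047589/333011 7531953/333011 11749370/333011; -19630281/333011 11749370/333011 76541125/999033]

step 0: x̄ = F·x = [19, 5, 9]
step 0: P̄ = F·P·Fᵀ + Q = [66 29 26; 29 45 8; 26 8 31]
step 0: y = z − H·x̄ = [-54]
step 0: S = H·P̄·Hᵀ + R = [494]
step 0: K = P̄·Hᵀ·S⁻¹ = [155/494; 29/494; 53/247]
step 0: x' = x̄ + K·y = [508/247, 452/247, -639/247]
step 0: P' = (I − K·H)·P̄ = [8579/494 9831/494 -1793/247; 9831/494 21389/494 439/247; -1793/247 439/247 2039/247]
step 1: x̄ = F·x = [1618/247, 505/247, -1072/247]
step 1: P̄ = F·P·Fᵀ + Q = [87909/494 -109955/494 -7886/247; -109955/494 159675/494 -1397/247; -7886/247 -1397/247 20301/247]
step 1: y = z − H·x̄ = [-340/247]
step 1: S = H·P̄·Hᵀ + R = [999033/494]
step 1: K = P̄·Hᵀ·S⁻¹ = [84743/333011; -128391/333011; 52454/999033]
step 1: x' = x̄ + K·y = [2064774/333011, 857585/333011, -4408088/999033]
step 1: P' = (I − K·H)·P̄ = [15648858/333011 -8047589/333011 -19630281/333011; -8047589/333011 7531953/333011 11749370/333011; -19630281/333011 11749370/333011 76541125/999033]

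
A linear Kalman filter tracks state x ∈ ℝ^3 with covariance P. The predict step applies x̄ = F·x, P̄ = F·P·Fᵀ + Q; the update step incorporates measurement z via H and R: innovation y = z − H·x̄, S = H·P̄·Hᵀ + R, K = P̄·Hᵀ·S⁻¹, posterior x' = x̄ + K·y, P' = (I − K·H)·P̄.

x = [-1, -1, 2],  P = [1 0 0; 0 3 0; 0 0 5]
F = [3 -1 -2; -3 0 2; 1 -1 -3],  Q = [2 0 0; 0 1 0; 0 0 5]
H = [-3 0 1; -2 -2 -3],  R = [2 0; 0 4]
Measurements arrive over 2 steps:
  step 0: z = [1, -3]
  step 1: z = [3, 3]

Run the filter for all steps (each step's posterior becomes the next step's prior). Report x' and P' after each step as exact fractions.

step 0: x' = [-2783/5713, 489/197, -2007/5713], P' = [2796/5713 -302/197 4800/5713; -302/197 5899/788 -1611/394; 4800/5713 -1611/394 14787/5713]
step 1: x' = [-58070194/46638209, 26250239/46638209, -29819551/46638209], P' = [50339938/139914627 -140439626/139914627 26001844/46638209; -140439626/139914627 771516199/139914627 -142800986/46638209; 26001844/46638209 -142800986/46638209 95378160/46638209]

step 0: x̄ = F·x = [-6, 7, -6]
step 0: P̄ = F·P·Fᵀ + Q = [34 -29 36; -29 30 -33; 36 -33 54]
step 0: y = z − H·x̄ = [-11, -19]
step 0: S = H·P̄·Hᵀ + R = [146 186; 186 550]
step 0: K = P̄·Hᵀ·S⁻¹ = [-1794/5713 -619/5713; 201/788 71/788; 387/11426 -3621/11426]
step 0: x' = x̄ + K·y = [-2783/5713, 489/197, -2007/5713]
step 0: P' = (I − K·H)·P̄ = [2796/5713 -302/197 4800/5713; -302/197 5899/788 -1611/394; 4800/5713 -1611/394 14787/5713]
step 1: x̄ = F·x = [-18516/5713, 4335/5713, -10943/5713]
step 1: P̄ = F·P·Fᵀ + Q = [160063/22852 -6267/5713 21249/22852; -6267/5713 32425/5713 -23865/5713; 21249/22852 -23865/5713 223083/22852]
step 1: y = z − H·x̄ = [-27466/5713, -44052/5713]
step 1: S = H·P̄·Hᵀ + R = [395465/5713 120096/5713; 120096/5713 2167131/22852]
step 1: K = P̄·Hᵀ·S⁻¹ = [-12169047/46638209 -13454305/139914627; -1180680/46638209 5763932/139914627; 8686314/46638209 -13134049/46638209]
step 1: x' = x̄ + K·y = [-58070194/46638209, 26250239/46638209, -29819551/46638209]
step 1: P' = (I − K·H)·P̄ = [50339938/139914627 -140439626/139914627 26001844/46638209; -140439626/139914627 771516199/139914627 -142800986/46638209; 26001844/46638209 -142800986/46638209 95378160/46638209]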